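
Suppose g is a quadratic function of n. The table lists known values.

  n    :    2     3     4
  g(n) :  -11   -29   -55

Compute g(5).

-89

Write g(n) = an² + bn + c; the 3 given values yield a linear system in the 3 coefficients.
Solving, g(n) = -4n² + 2n + 1.
Then g(5) = -89.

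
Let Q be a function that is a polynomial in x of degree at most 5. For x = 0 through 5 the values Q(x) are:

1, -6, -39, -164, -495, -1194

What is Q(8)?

-7839

First differences: -7, -33, -125, -331, -699. Second differences: -26, -92, -206, -368. Third differences: -66, -114, -162. Fourth differences: -48, -48.
Level-4 differences are constant, so Q has degree 4.
Fitting a degree-4 polynomial gives Q(x) = -2x^4 + x³ - 2x² - 4x + 1.
Then Q(8) = -7839.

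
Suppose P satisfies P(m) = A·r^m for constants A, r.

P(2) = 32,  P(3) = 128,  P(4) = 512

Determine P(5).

2048

Consecutive ratio: 128/32 = 4, and 512/128 = 4, so r = 4.
Then A·4^2 = 32 gives A = 2, and P(m) = 2·4^m.
P(5) = 2·4^5 = 2048.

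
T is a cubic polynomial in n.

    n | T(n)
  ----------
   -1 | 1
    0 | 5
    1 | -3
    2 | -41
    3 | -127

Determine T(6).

First differences: 4, -8, -38, -86. Second differences: -12, -30, -48. Third differences: -18, -18.
Level-3 differences are constant, so T has degree 3.
Fitting a degree-3 polynomial gives T(n) = -3n³ - 6n² + n + 5.
Then T(6) = -853.

-853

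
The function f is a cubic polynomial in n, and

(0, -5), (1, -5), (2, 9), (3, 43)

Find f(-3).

Write f(n) = an³ + bn² + cn + d; the 4 given values yield a linear system in the 4 coefficients.
Solving, f(n) = n³ + 4n² - 5n - 5.
Then f(-3) = 19.

19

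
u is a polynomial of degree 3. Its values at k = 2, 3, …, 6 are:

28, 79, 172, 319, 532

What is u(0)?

4

Write u(k) = ak³ + bk² + ck + d; the 5 given values yield a linear system in the 4 coefficients.
Solving, u(k) = 2k³ + 3k² - 2k + 4.
The constant term is u(0) = 4.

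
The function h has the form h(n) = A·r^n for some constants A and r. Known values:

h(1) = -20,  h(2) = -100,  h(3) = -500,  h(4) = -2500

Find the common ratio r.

Consecutive ratio: -100/(-20) = 5, and -500/(-100) = 5, so r = 5.
Then A·5^1 = -20 gives A = -4, and h(n) = -4·5^n.

5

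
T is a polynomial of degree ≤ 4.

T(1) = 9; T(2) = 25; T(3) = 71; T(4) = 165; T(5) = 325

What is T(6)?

569

Write T(x) = ax^4 + bx³ + cx² + dx + e; the 5 given values yield a linear system in the 5 coefficients.
Solving, the leading coefficient vanishes, and T(x) = 3x³ - 3x² + 4x + 5.
Then T(6) = 569.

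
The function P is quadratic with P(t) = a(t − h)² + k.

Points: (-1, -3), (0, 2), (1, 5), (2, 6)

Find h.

2

First differences 5, 3, 1; second difference -2 = 2a, so a = -1.
Expanding, the t-coefficient is −2ah = 2h; matching it to the data gives h = 2, and then k = 6.
So P(t) = -1(t − 2)² + 6.
Hence h = 2.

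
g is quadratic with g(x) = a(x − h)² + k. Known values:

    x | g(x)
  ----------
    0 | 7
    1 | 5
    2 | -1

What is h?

First differences -2, -6; second difference -4 = 2a, so a = -2.
Expanding, the x-coefficient is −2ah = 4h; matching it to the data gives h = 0, and then k = 7.
So g(x) = -2(x + 0)² + 7.
Hence h = 0.

0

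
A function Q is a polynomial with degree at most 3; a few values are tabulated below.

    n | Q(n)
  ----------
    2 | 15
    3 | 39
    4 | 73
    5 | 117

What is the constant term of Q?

Write Q(n) = an³ + bn² + cn + d; the 4 given values yield a linear system in the 4 coefficients.
Solving, the leading coefficient vanishes, and Q(n) = 5n² - n - 3.
The constant term is Q(0) = -3.

-3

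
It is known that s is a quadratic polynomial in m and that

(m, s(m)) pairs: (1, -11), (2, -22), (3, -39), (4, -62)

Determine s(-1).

Write s(m) = am² + bm + c; the 4 given values yield a linear system in the 3 coefficients.
Solving, s(m) = -3m² - 2m - 6.
Then s(-1) = -7.

-7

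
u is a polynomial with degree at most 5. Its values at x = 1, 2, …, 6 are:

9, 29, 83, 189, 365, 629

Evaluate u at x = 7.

999

First differences: 20, 54, 106, 176, 264. Second differences: 34, 52, 70, 88. Third differences: 18, 18, 18.
Level-3 differences are constant, so u has degree 3.
Fitting a degree-3 polynomial gives u(x) = 3x³ - x² + 2x + 5.
Then u(7) = 999.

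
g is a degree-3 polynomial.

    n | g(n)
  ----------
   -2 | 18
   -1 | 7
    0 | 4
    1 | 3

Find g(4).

Write g(n) = an³ + bn² + cn + d; the 4 given values yield a linear system in the 4 coefficients.
Solving, g(n) = -n³ + n² - n + 4.
Then g(4) = -48.

-48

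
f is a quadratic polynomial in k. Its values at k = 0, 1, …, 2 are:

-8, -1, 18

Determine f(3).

Write f(k) = ak² + bk + c; the 3 given values yield a linear system in the 3 coefficients.
Solving, f(k) = 6k² + k - 8.
Then f(3) = 49.

49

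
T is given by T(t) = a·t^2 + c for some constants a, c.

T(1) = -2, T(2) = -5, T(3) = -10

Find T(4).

From T(1) = -2 and T(2) = -5: 1a + c = -2 and 4a + c = -5.
Subtracting: 3a = -3, so a = -1; then c = -2 − (-1)·1 = -1.
So T(t) = -1t² − 1, and T(4) = -17.

-17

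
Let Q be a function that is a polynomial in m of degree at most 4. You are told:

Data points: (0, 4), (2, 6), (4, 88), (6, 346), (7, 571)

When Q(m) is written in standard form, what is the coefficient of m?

-3

Write Q(m) = am^4 + bm³ + cm² + dm + e; the 5 given values yield a linear system in the 5 coefficients.
Solving, the leading coefficient vanishes, and Q(m) = 2m³ - 2m² - 3m + 4.
The coefficient of m is -3.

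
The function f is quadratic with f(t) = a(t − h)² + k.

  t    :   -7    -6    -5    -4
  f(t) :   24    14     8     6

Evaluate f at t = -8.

38

First differences -10, -6, -2; second difference 4 = 2a, so a = 2.
Expanding, the t-coefficient is −2ah = -4h; matching it to the data gives h = -4, and then k = 6.
So f(t) = 2(t + 4)² + 6.
f(-8) = 2·(-4)² + 6 = 38.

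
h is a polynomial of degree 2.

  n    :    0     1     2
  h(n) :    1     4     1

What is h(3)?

-8

Write h(n) = an² + bn + c; the 3 given values yield a linear system in the 3 coefficients.
Solving, h(n) = -3n² + 6n + 1.
Then h(3) = -8.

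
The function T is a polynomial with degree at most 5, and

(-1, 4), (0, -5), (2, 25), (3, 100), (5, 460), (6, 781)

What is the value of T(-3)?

Write T(k) = ak^5 + bk^4 + ck³ + dk² + ek + p; the 6 given values yield a linear system in the 6 coefficients.
Solving, the top 2 coefficients vanish, and T(k) = 3k³ + 5k² - 7k - 5.
Then T(-3) = -20.

-20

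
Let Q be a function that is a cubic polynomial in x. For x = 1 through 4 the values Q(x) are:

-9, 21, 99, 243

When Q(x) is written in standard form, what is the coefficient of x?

Write Q(x) = ax³ + bx² + cx + d; the 4 given values yield a linear system in the 4 coefficients.
Solving, Q(x) = 3x³ + 6x² - 9x - 9.
The coefficient of x is -9.

-9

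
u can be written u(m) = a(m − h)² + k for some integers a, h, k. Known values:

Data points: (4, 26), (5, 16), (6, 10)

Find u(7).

8

First differences -10, -6; second difference 4 = 2a, so a = 2.
Expanding, the m-coefficient is −2ah = -4h; matching it to the data gives h = 7, and then k = 8.
So u(m) = 2(m − 7)² + 8.
u(7) = 2·0² + 8 = 8.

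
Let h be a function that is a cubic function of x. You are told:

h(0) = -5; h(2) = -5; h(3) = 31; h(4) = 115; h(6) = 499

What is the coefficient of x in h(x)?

Write h(x) = ax³ + bx² + cx + d; the 5 given values yield a linear system in the 4 coefficients.
Solving, h(x) = 3x³ - 3x² - 6x - 5.
The coefficient of x is -6.

-6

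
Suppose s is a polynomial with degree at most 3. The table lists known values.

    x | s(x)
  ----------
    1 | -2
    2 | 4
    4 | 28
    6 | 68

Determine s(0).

Write s(x) = ax³ + bx² + cx + d; the 4 given values yield a linear system in the 4 coefficients.
Solving, the leading coefficient vanishes, and s(x) = 2x² - 4.
Then s(0) = -4.

-4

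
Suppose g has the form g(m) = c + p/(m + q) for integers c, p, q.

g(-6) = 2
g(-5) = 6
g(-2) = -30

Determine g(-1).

-18

(g(m) − c)(m + q) = p for each data point; the three points give a linear system in c and q, then p follows.
Solving: c = -6, q = 3, p = -24, so g(m) = -6 − 24/(m + 3).
Then g(-1) = -6 − 24/2 = -18.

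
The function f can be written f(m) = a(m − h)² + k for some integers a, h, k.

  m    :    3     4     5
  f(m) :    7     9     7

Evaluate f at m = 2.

First differences 2, -2; second difference -4 = 2a, so a = -2.
Expanding, the m-coefficient is −2ah = 4h; matching it to the data gives h = 4, and then k = 9.
So f(m) = -2(m − 4)² + 9.
f(2) = -2·(-2)² + 9 = 1.

1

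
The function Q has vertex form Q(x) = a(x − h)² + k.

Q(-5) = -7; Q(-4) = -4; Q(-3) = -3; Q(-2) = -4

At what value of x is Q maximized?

First differences 3, 1, -1; second difference -2 = 2a, so a = -1.
Expanding, the x-coefficient is −2ah = 2h; matching it to the data gives h = -3, and then k = -3.
So Q(x) = -1(x + 3)² − 3.
Hence h = -3.

-3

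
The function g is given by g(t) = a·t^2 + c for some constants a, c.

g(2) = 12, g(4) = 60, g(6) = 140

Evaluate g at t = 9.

320

From g(2) = 12 and g(4) = 60: 4a + c = 12 and 16a + c = 60.
Subtracting: 12a = 48, so a = 4; then c = 12 − 4·4 = -4.
So g(t) = 4t² − 4, and g(9) = 320.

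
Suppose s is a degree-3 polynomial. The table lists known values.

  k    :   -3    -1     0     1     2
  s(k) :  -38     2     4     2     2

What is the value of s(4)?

32

Write s(k) = ak³ + bk² + ck + d; the 5 given values yield a linear system in the 4 coefficients.
Solving, s(k) = k³ - 2k² - k + 4.
Then s(4) = 32.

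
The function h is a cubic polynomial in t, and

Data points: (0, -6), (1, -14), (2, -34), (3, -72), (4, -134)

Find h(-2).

Write h(t) = at³ + bt² + ct + d; the 5 given values yield a linear system in the 4 coefficients.
Solving, h(t) = -t³ - 3t² - 4t - 6.
Then h(-2) = -2.

-2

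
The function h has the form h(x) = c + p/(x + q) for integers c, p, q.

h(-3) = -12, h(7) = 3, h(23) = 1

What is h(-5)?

-6

(h(x) − c)(x + q) = p for each data point; the three points give a linear system in c and q, then p follows.
Solving: c = 0, q = 1, p = 24, so h(x) = 24/(x + 1).
Then h(-5) = 0 + 24/(-4) = -6.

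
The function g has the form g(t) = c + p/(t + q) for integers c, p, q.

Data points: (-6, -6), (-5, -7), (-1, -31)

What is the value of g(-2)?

-16

(g(t) − c)(t + q) = p for each data point; the three points give a linear system in c and q, then p follows.
Solving: c = -1, q = 0, p = 30, so g(t) = -1 + 30/(t + 0).
Then g(-2) = -1 + 30/(-2) = -16.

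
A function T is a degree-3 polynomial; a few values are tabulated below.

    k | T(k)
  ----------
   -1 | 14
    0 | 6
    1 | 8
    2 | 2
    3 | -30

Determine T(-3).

First differences: -8, 2, -6, -32. Second differences: 10, -8, -26. Third differences: -18, -18.
Level-3 differences are constant, so T has degree 3.
Fitting a degree-3 polynomial gives T(k) = -3k³ + 5k² + 6.
Then T(-3) = 132.

132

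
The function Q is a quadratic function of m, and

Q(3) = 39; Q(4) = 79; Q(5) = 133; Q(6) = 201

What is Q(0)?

Write Q(m) = am² + bm + c; the 4 given values yield a linear system in the 3 coefficients.
Solving, Q(m) = 7m² - 9m + 3.
The constant term is Q(0) = 3.

3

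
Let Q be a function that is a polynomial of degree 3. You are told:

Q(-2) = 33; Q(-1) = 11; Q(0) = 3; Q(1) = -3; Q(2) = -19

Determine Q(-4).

First differences: -22, -8, -6, -16. Second differences: 14, 2, -10. Third differences: -12, -12.
Level-3 differences are constant, so Q has degree 3.
Fitting a degree-3 polynomial gives Q(m) = -2m³ + m² - 5m + 3.
Then Q(-4) = 167.

167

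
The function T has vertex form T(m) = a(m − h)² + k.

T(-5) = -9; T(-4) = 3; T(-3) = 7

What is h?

-3

First differences 12, 4; second difference -8 = 2a, so a = -4.
Expanding, the m-coefficient is −2ah = 8h; matching it to the data gives h = -3, and then k = 7.
So T(m) = -4(m + 3)² + 7.
Hence h = -3.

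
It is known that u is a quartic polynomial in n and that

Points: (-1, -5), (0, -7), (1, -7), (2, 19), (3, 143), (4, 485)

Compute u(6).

First differences: -2, 0, 26, 124, 342. Second differences: 2, 26, 98, 218. Third differences: 24, 72, 120. Fourth differences: 48, 48.
Level-4 differences are constant, so u has degree 4.
Fitting a degree-4 polynomial gives u(n) = 2n^4 - n² - n - 7.
Then u(6) = 2543.

2543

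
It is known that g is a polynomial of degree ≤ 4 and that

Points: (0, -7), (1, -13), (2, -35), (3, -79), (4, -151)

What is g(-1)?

First differences: -6, -22, -44, -72. Second differences: -16, -22, -28. Third differences: -6, -6.
Level-3 differences are constant, so g has degree 3.
Fitting a degree-3 polynomial gives g(t) = -t³ - 5t² - 7.
Then g(-1) = -11.

-11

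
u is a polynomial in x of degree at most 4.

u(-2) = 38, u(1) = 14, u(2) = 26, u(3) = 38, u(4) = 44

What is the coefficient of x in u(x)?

1

Write u(x) = ax^4 + bx³ + cx² + dx + e; the 5 given values yield a linear system in the 5 coefficients.
Solving, the leading coefficient vanishes, and u(x) = -x³ + 6x² + x + 8.
The coefficient of x is 1.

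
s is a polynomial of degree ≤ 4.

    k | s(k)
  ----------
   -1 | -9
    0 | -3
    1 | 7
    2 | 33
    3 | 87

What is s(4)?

First differences: 6, 10, 26, 54. Second differences: 4, 16, 28. Third differences: 12, 12.
Level-3 differences are constant, so s has degree 3.
Extending the table by one column gives the next first difference 94, so s(4) = 87 + 94 = 181.

181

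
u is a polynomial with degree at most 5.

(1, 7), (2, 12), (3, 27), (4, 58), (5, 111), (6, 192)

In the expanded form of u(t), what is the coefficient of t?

Write u(t) = at^5 + bt^4 + ct³ + dt² + et + p; the 6 given values yield a linear system in the 6 coefficients.
Solving, the top 2 coefficients vanish, and u(t) = t³ - t² + t + 6.
The coefficient of t is 1.

1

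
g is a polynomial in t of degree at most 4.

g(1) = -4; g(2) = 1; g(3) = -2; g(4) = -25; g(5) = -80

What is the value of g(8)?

First differences: 5, -3, -23, -55. Second differences: -8, -20, -32. Third differences: -12, -12.
Level-3 differences are constant, so g has degree 3.
Fitting a degree-3 polynomial gives g(t) = -2t³ + 8t² - 5t - 5.
Then g(8) = -557.

-557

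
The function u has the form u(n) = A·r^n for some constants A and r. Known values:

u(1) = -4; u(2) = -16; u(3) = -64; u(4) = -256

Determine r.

4

Consecutive ratio: -16/(-4) = 4, and -64/(-16) = 4, so r = 4.
Then A·4^1 = -4 gives A = -1, and u(n) = -1·4^n.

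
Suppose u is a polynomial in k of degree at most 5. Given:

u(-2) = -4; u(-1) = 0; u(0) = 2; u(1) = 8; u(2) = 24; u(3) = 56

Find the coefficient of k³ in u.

First differences: 4, 2, 6, 16, 32. Second differences: -2, 4, 10, 16. Third differences: 6, 6, 6.
Level-3 differences are constant, so u has degree 3.
Fitting a degree-3 polynomial gives u(k) = k³ + 2k² + 3k + 2.
The coefficient of k³ is 1.

1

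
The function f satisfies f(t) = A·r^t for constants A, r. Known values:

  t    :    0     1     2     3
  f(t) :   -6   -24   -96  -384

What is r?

Consecutive ratio: -24/(-6) = 4, and -96/(-24) = 4, so r = 4.
Then A·4^0 = -6 gives A = -6, and f(t) = -6·4^t.

4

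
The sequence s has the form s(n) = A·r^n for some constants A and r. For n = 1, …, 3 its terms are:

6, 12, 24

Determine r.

Consecutive ratio: 12/6 = 2, and 24/12 = 2, so r = 2.
Then A·2^1 = 6 gives A = 3, and s(n) = 3·2^n.

2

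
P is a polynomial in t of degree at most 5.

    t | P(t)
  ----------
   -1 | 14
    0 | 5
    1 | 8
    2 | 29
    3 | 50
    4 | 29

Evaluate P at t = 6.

-427

Write P(t) = at^5 + bt^4 + ct³ + dt² + et + p; the 6 given values yield a linear system in the 6 coefficients.
Solving, the leading coefficient vanishes, and P(t) = -t^4 + 3t³ + 7t² - 6t + 5.
Then P(6) = -427.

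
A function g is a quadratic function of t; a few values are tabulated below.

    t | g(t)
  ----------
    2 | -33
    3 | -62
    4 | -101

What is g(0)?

-5

Write g(t) = at² + bt + c; the 3 given values yield a linear system in the 3 coefficients.
Solving, g(t) = -5t² - 4t - 5.
The constant term is g(0) = -5.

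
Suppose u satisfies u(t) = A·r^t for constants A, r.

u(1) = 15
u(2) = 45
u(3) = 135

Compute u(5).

Consecutive ratio: 45/15 = 3, and 135/45 = 3, so r = 3.
Then A·3^1 = 15 gives A = 5, and u(t) = 5·3^t.
u(5) = 5·3^5 = 1215.

1215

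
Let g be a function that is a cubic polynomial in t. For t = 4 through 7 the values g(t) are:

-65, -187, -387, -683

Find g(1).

13

Write g(t) = at³ + bt² + ct + d; the 4 given values yield a linear system in the 4 coefficients.
Solving, g(t) = -3t³ + 6t² + 7t + 3.
Then g(1) = 13.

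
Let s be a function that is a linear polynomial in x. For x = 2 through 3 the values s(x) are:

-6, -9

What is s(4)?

-12

Write s(x) = ax + b; the 2 given values yield a linear system in the 2 coefficients.
Solving, s(x) = -3x.
Then s(4) = -12.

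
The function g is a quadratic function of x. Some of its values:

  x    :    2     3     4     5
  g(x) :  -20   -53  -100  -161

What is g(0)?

4

First differences: -33, -47, -61. Second differences: -14, -14.
Level-2 differences are constant, so g has degree 2.
Fitting a degree-2 polynomial gives g(x) = -7x² + 2x + 4.
Then g(0) = 4.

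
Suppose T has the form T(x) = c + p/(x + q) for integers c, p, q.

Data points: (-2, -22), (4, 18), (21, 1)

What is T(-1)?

(T(x) − c)(x + q) = p for each data point; the three points give a linear system in c and q, then p follows.
Solving: c = -2, q = -1, p = 60, so T(x) = -2 + 60/(x − 1).
Then T(-1) = -2 + 60/(-2) = -32.

-32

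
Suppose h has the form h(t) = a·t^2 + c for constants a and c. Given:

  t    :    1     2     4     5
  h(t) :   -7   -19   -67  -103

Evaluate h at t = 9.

From h(1) = -7 and h(2) = -19: 1a + c = -7 and 4a + c = -19.
Subtracting: 3a = -12, so a = -4; then c = -7 − (-4)·1 = -3.
So h(t) = -4t² − 3, and h(9) = -327.

-327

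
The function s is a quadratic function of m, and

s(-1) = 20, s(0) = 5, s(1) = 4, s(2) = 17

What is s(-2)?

49

First differences: -15, -1, 13. Second differences: 14, 14.
Level-2 differences are constant, so s has degree 2.
Fitting a degree-2 polynomial gives s(m) = 7m² - 8m + 5.
Then s(-2) = 49.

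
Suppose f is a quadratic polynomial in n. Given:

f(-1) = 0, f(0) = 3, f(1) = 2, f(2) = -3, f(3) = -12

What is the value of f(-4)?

-33

Write f(n) = an² + bn + c; the 5 given values yield a linear system in the 3 coefficients.
Solving, f(n) = -2n² + n + 3.
Then f(-4) = -33.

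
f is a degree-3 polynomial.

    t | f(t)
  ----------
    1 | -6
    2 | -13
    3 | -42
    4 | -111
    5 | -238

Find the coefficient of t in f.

-7

First differences: -7, -29, -69, -127. Second differences: -22, -40, -58. Third differences: -18, -18.
Level-3 differences are constant, so f has degree 3.
Fitting a degree-3 polynomial gives f(t) = -3t³ + 7t² - 7t - 3.
The coefficient of t is -7.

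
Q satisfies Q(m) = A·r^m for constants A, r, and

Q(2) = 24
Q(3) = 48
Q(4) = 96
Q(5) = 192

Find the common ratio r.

Consecutive ratio: 48/24 = 2, and 96/48 = 2, so r = 2.
Then A·2^2 = 24 gives A = 6, and Q(m) = 6·2^m.

2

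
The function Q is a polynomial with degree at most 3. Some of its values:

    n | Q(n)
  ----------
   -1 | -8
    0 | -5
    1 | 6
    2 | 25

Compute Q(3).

52

Write Q(n) = an³ + bn² + cn + d; the 4 given values yield a linear system in the 4 coefficients.
Solving, the leading coefficient vanishes, and Q(n) = 4n² + 7n - 5.
Then Q(3) = 52.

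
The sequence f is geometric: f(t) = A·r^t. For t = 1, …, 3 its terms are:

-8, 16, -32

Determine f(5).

Consecutive ratio: 16/(-8) = -2, and -32/16 = -2, so r = -2.
Then A·(-2)^1 = -8 gives A = 4, and f(t) = 4·(-2)^t.
f(5) = 4·(-2)^5 = -128.

-128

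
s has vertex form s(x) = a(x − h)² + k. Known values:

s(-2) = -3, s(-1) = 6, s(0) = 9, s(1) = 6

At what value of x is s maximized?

0

First differences 9, 3, -3; second difference -6 = 2a, so a = -3.
Expanding, the x-coefficient is −2ah = 6h; matching it to the data gives h = 0, and then k = 9.
So s(x) = -3(x + 0)² + 9.
Hence h = 0.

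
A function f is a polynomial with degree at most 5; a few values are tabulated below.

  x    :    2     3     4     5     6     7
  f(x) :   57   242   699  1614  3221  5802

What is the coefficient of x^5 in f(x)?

0

First differences: 185, 457, 915, 1607, 2581. Second differences: 272, 458, 692, 974. Third differences: 186, 234, 282. Fourth differences: 48, 48.
Level-4 differences are constant, so f has degree 4.
Fitting a degree-4 polynomial gives f(x) = 2x^4 + 3x³ - x² + 3x - 1.
The coefficient of x^5 is 0.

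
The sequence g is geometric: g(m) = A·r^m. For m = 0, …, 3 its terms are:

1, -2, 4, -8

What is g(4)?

16

Consecutive ratio: -2/1 = -2, and 4/(-2) = -2, so r = -2.
Then A·(-2)^0 = 1 gives A = 1, and g(m) = 1·(-2)^m.
g(4) = 1·(-2)^4 = 16.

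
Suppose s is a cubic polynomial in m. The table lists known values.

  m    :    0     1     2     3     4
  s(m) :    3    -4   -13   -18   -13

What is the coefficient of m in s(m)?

-4

First differences: -7, -9, -5, 5. Second differences: -2, 4, 10. Third differences: 6, 6.
Level-3 differences are constant, so s has degree 3.
Fitting a degree-3 polynomial gives s(m) = m³ - 4m² - 4m + 3.
The coefficient of m is -4.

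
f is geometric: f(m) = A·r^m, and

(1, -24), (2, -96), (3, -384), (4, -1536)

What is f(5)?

-6144

Consecutive ratio: -96/(-24) = 4, and -384/(-96) = 4, so r = 4.
Then A·4^1 = -24 gives A = -6, and f(m) = -6·4^m.
f(5) = -6·4^5 = -6144.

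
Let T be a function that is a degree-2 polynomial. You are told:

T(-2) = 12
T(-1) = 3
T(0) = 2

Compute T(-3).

29

Write T(t) = at² + bt + c; the 3 given values yield a linear system in the 3 coefficients.
Solving, T(t) = 4t² + 3t + 2.
Then T(-3) = 29.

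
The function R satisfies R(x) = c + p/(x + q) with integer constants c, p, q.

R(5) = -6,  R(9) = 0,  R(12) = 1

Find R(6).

-3

(R(x) − c)(x + q) = p for each data point; the three points give a linear system in c and q, then p follows.
Solving: c = 3, q = -3, p = -18, so R(x) = 3 − 18/(x − 3).
Then R(6) = 3 − 18/3 = -3.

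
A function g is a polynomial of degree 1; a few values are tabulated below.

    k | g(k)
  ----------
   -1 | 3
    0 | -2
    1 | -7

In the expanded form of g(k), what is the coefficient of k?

-5

First differences: -5, -5.
Level-1 differences are constant, so g has degree 1.
Fitting a degree-1 polynomial gives g(k) = -5k - 2.
The coefficient of k is -5.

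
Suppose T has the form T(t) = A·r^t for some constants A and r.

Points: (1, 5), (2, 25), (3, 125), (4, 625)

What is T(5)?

Consecutive ratio: 25/5 = 5, and 125/25 = 5, so r = 5.
Then A·5^1 = 5 gives A = 1, and T(t) = 1·5^t.
T(5) = 1·5^5 = 3125.

3125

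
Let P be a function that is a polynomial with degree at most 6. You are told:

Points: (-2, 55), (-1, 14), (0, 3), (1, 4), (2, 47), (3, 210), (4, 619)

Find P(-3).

Write P(m) = am^6 + bm^5 + cm^4 + dm³ + em² + pm + q; the 7 given values yield a linear system in the 7 coefficients.
Solving, the top 2 coefficients vanish, and P(m) = 2m^4 + m³ + 4m² - 6m + 3.
Then P(-3) = 192.

192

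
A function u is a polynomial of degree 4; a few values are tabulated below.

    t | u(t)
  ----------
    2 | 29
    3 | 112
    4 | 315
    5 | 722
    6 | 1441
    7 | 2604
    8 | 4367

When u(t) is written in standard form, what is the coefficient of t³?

First differences: 83, 203, 407, 719, 1163, 1763. Second differences: 120, 204, 312, 444, 600. Third differences: 84, 108, 132, 156. Fourth differences: 24, 24, 24.
Level-4 differences are constant, so u has degree 4.
Fitting a degree-4 polynomial gives u(t) = t^4 + 5t² - 7t + 7.
The coefficient of t³ is 0.

0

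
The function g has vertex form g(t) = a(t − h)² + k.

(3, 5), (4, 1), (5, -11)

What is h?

First differences -4, -12; second difference -8 = 2a, so a = -4.
Expanding, the t-coefficient is −2ah = 8h; matching it to the data gives h = 3, and then k = 5.
So g(t) = -4(t − 3)² + 5.
Hence h = 3.

3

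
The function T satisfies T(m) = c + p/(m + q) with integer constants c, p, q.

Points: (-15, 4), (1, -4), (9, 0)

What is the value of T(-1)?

-10

(T(m) − c)(m + q) = p for each data point; the three points give a linear system in c and q, then p follows.
Solving: c = 2, q = 3, p = -24, so T(m) = 2 − 24/(m + 3).
Then T(-1) = 2 − 24/2 = -10.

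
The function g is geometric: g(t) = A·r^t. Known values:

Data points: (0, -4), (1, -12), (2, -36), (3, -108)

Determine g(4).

Consecutive ratio: -12/(-4) = 3, and -36/(-12) = 3, so r = 3.
Then A·3^0 = -4 gives A = -4, and g(t) = -4·3^t.
g(4) = -4·3^4 = -324.

-324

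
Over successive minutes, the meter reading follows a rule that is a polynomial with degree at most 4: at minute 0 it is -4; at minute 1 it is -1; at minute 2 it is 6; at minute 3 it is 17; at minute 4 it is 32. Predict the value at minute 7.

Write the value at m as f(m).
First differences: 3, 7, 11, 15. Second differences: 4, 4, 4.
Level-2 differences are constant, so f has degree 2.
Fitting a degree-2 polynomial gives f(m) = 2m² + m - 4.
Then f(7) = 101.

101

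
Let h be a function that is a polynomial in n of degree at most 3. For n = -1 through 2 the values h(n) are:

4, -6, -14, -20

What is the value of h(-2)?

16

First differences: -10, -8, -6. Second differences: 2, 2.
Level-2 differences are constant, so h has degree 2.
Fitting a degree-2 polynomial gives h(n) = n² - 9n - 6.
Then h(-2) = 16.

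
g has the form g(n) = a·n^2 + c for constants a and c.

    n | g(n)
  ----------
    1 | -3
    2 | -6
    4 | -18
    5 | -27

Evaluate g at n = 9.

From g(1) = -3 and g(2) = -6: 1a + c = -3 and 4a + c = -6.
Subtracting: 3a = -3, so a = -1; then c = -3 − (-1)·1 = -2.
So g(n) = -1n² − 2, and g(9) = -83.

-83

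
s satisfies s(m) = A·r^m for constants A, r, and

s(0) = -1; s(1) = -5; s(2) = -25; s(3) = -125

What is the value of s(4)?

Consecutive ratio: -5/(-1) = 5, and -25/(-5) = 5, so r = 5.
Then A·5^0 = -1 gives A = -1, and s(m) = -1·5^m.
s(4) = -1·5^4 = -625.

-625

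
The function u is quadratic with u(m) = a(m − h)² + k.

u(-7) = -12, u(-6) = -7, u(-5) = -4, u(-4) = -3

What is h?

First differences 5, 3, 1; second difference -2 = 2a, so a = -1.
Expanding, the m-coefficient is −2ah = 2h; matching it to the data gives h = -4, and then k = -3.
So u(m) = -1(m + 4)² − 3.
Hence h = -4.

-4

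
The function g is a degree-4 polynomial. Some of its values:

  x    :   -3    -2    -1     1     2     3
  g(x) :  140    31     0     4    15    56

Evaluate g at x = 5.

Write g(x) = ax^4 + bx³ + cx² + dx + e; the 6 given values yield a linear system in the 5 coefficients.
Solving, g(x) = x^4 - 2x³ + 2x² + 4x - 1.
Then g(5) = 444.

444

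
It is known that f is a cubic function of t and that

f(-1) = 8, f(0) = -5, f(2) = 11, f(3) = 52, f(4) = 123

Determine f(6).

379

Write f(t) = at³ + bt² + ct + d; the 5 given values yield a linear system in the 4 coefficients.
Solving, f(t) = t³ + 6t² - 8t - 5.
Then f(6) = 379.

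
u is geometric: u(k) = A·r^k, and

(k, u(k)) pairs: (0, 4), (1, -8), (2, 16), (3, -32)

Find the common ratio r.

Consecutive ratio: -8/4 = -2, and 16/(-8) = -2, so r = -2.
Then A·(-2)^0 = 4 gives A = 4, and u(k) = 4·(-2)^k.

-2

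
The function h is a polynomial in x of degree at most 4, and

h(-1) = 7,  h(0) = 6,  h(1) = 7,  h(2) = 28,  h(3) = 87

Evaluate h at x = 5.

Write h(x) = ax^4 + bx³ + cx² + dx + e; the 5 given values yield a linear system in the 5 coefficients.
Solving, the leading coefficient vanishes, and h(x) = 3x³ + x² - 3x + 6.
Then h(5) = 391.

391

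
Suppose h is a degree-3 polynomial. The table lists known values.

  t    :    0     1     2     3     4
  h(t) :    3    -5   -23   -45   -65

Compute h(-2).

-35

First differences: -8, -18, -22, -20. Second differences: -10, -4, 2. Third differences: 6, 6.
Level-3 differences are constant, so h has degree 3.
Fitting a degree-3 polynomial gives h(t) = t³ - 8t² - t + 3.
Then h(-2) = -35.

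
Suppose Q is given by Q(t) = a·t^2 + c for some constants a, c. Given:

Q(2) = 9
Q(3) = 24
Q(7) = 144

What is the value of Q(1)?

From Q(2) = 9 and Q(3) = 24: 4a + c = 9 and 9a + c = 24.
Subtracting: 5a = 15, so a = 3; then c = 9 − 3·4 = -3.
So Q(t) = 3t² − 3, and Q(1) = 0.

0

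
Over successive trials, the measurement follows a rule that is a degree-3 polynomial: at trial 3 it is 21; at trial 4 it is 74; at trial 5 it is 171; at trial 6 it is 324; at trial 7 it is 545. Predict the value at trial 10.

1736

Write the value at m as f(m).
Write f(m) = am³ + bm² + cm + d; the 5 given values yield a linear system in the 4 coefficients.
Solving, f(m) = 2m³ - 2m² - 7m + 6.
Then f(10) = 1736.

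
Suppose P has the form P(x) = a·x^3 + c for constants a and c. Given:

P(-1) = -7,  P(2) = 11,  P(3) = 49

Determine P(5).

245

From P(-1) = -7 and P(2) = 11: -1a + c = -7 and 8a + c = 11.
Subtracting: 9a = 18, so a = 2; then c = -7 − 2·(-1) = -5.
So P(x) = 2x³ − 5, and P(5) = 245.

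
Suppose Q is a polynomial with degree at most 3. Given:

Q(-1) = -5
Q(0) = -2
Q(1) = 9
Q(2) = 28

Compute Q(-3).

13

First differences: 3, 11, 19. Second differences: 8, 8.
Level-2 differences are constant, so Q has degree 2.
Fitting a degree-2 polynomial gives Q(t) = 4t² + 7t - 2.
Then Q(-3) = 13.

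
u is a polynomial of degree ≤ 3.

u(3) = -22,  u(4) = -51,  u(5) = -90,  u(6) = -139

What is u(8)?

First differences: -29, -39, -49. Second differences: -10, -10.
Level-2 differences are constant, so u has degree 2.
Fitting a degree-2 polynomial gives u(t) = -5t² + 6t + 5.
Then u(8) = -267.

-267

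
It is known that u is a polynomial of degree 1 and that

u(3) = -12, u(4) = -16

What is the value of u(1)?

-4

Write u(x) = ax + b; the 2 given values yield a linear system in the 2 coefficients.
Solving, u(x) = -4x.
Then u(1) = -4.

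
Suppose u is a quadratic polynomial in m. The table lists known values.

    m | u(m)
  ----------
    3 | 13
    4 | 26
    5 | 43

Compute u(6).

64

Write u(m) = am² + bm + c; the 3 given values yield a linear system in the 3 coefficients.
Solving, u(m) = 2m² - m - 2.
Then u(6) = 64.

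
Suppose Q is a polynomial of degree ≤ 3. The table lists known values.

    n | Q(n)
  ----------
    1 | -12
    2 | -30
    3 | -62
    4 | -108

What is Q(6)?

First differences: -18, -32, -46. Second differences: -14, -14.
Level-2 differences are constant, so Q has degree 2.
Fitting a degree-2 polynomial gives Q(n) = -7n² + 3n - 8.
Then Q(6) = -242.

-242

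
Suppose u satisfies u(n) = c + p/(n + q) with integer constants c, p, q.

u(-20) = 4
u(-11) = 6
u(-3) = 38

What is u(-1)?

(u(n) − c)(n + q) = p for each data point; the three points give a linear system in c and q, then p follows.
Solving: c = 2, q = 2, p = -36, so u(n) = 2 − 36/(n + 2).
Then u(-1) = 2 − 36/1 = -34.

-34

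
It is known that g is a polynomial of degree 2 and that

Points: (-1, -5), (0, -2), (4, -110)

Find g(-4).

-86

Write g(m) = am² + bm + c; the 3 given values yield a linear system in the 3 coefficients.
Solving, g(m) = -6m² - 3m - 2.
Then g(-4) = -86.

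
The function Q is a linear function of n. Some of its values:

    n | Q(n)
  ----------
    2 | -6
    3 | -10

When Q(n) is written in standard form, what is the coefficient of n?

-4

Write Q(n) = an + b; the 2 given values yield a linear system in the 2 coefficients.
Solving, Q(n) = -4n + 2.
The coefficient of n is -4.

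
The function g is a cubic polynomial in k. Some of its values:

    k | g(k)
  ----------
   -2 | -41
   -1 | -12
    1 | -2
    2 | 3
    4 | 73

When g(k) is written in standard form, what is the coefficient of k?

Write g(k) = ak³ + bk² + ck + d; the 5 given values yield a linear system in the 4 coefficients.
Solving, g(k) = 2k³ - 4k² + 3k - 3.
The coefficient of k is 3.

3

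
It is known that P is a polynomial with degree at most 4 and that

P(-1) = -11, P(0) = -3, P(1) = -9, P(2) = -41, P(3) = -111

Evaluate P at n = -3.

-21

First differences: 8, -6, -32, -70. Second differences: -14, -26, -38. Third differences: -12, -12.
Level-3 differences are constant, so P has degree 3.
Fitting a degree-3 polynomial gives P(n) = -2n³ - 7n² + 3n - 3.
Then P(-3) = -21.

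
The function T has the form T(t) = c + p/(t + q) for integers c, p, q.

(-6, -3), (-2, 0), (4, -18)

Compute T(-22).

-5

(T(t) − c)(t + q) = p for each data point; the three points give a linear system in c and q, then p follows.
Solving: c = -6, q = -2, p = -24, so T(t) = -6 − 24/(t − 2).
Then T(-22) = -6 − 24/(-24) = -5.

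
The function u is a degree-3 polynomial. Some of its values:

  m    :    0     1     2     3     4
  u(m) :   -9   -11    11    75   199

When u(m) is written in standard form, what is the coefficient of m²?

Write u(m) = am³ + bm² + cm + d; the 5 given values yield a linear system in the 4 coefficients.
Solving, u(m) = 3m³ + 3m² - 8m - 9.
The coefficient of m² is 3.

3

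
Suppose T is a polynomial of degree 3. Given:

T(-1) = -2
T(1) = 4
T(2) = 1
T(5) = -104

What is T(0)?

Write T(x) = ax³ + bx² + cx + d; the 4 given values yield a linear system in the 4 coefficients.
Solving, T(x) = -x³ + 4x + 1.
The constant term is T(0) = 1.

1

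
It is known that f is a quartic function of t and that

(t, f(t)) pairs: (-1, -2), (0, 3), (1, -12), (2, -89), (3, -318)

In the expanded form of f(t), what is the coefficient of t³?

Write f(t) = at^4 + bt³ + ct² + dt + e; the 5 given values yield a linear system in the 5 coefficients.
Solving, f(t) = -2t^4 - 3t³ - 8t² - 2t + 3.
The coefficient of t³ is -3.

-3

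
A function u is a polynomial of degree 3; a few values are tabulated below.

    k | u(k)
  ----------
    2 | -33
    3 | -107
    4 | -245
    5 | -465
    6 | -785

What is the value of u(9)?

Write u(k) = ak³ + bk² + ck + d; the 5 given values yield a linear system in the 4 coefficients.
Solving, u(k) = -3k³ - 5k² + 8k - 5.
Then u(9) = -2525.

-2525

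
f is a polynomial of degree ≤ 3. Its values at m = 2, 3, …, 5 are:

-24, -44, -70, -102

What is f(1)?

-10

First differences: -20, -26, -32. Second differences: -6, -6.
Level-2 differences are constant, so f has degree 2.
Fitting a degree-2 polynomial gives f(m) = -3m² - 5m - 2.
Then f(1) = -10.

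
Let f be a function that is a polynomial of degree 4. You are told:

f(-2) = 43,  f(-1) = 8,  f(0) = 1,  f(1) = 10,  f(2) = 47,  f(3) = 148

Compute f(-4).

Write f(n) = an^4 + bn³ + cn² + dn + e; the 6 given values yield a linear system in the 5 coefficients.
Solving, f(n) = n^4 + 7n² + n + 1.
Then f(-4) = 365.

365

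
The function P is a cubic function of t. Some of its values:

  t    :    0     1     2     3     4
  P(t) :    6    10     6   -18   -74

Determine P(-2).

Write P(t) = at³ + bt² + ct + d; the 5 given values yield a linear system in the 4 coefficients.
Solving, P(t) = -2t³ + 2t² + 4t + 6.
Then P(-2) = 22.

22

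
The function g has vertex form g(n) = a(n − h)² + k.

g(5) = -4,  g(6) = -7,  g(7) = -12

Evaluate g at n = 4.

First differences -3, -5; second difference -2 = 2a, so a = -1.
Expanding, the n-coefficient is −2ah = 2h; matching it to the data gives h = 4, and then k = -3.
So g(n) = -1(n − 4)² − 3.
g(4) = -1·0² − 3 = -3.

-3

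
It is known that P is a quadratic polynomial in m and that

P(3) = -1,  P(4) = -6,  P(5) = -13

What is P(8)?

-46

Write P(m) = am² + bm + c; the 3 given values yield a linear system in the 3 coefficients.
Solving, P(m) = -m² + 2m + 2.
Then P(8) = -46.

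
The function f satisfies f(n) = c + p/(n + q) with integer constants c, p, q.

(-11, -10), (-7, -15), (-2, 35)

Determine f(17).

(f(n) − c)(n + q) = p for each data point; the three points give a linear system in c and q, then p follows.
Solving: c = -5, q = 3, p = 40, so f(n) = -5 + 40/(n + 3).
Then f(17) = -5 + 40/20 = -3.

-3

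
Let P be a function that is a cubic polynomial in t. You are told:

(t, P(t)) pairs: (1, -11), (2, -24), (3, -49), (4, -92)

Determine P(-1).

3

Write P(t) = at³ + bt² + ct + d; the 4 given values yield a linear system in the 4 coefficients.
Solving, P(t) = -t³ - 6t - 4.
Then P(-1) = 3.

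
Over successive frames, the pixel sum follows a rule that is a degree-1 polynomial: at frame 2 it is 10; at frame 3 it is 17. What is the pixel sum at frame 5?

31

Write the value at t as P(t).
Write P(t) = at + b; the 2 given values yield a linear system in the 2 coefficients.
Solving, P(t) = 7t - 4.
Then P(5) = 31.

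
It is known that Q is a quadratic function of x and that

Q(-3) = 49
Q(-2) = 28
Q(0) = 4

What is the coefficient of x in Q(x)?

-6

Write Q(x) = ax² + bx + c; the 3 given values yield a linear system in the 3 coefficients.
Solving, Q(x) = 3x² - 6x + 4.
The coefficient of x is -6.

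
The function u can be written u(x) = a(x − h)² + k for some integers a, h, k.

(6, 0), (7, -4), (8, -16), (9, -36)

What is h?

First differences -4, -12, -20; second difference -8 = 2a, so a = -4.
Expanding, the x-coefficient is −2ah = 8h; matching it to the data gives h = 6, and then k = 0.
So u(x) = -4(x − 6)² + 0.
Hence h = 6.

6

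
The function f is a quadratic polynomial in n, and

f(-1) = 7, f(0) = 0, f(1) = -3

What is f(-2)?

18

Write f(n) = an² + bn + c; the 3 given values yield a linear system in the 3 coefficients.
Solving, f(n) = 2n² - 5n.
Then f(-2) = 18.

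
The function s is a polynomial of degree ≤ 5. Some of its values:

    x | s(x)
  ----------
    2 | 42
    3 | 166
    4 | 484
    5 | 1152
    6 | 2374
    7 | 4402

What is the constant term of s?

-8

First differences: 124, 318, 668, 1222, 2028. Second differences: 194, 350, 554, 806. Third differences: 156, 204, 252. Fourth differences: 48, 48.
Level-4 differences are constant, so s has degree 4.
Fitting a degree-4 polynomial gives s(x) = 2x^4 - 2x³ + 5x² + 7x - 8.
The constant term is s(0) = -8.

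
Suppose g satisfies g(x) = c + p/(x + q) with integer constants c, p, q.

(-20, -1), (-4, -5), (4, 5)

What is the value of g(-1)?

-20

(g(x) − c)(x + q) = p for each data point; the three points give a linear system in c and q, then p follows.
Solving: c = 0, q = 0, p = 20, so g(x) = 20/(x + 0).
Then g(-1) = 0 + 20/(-1) = -20.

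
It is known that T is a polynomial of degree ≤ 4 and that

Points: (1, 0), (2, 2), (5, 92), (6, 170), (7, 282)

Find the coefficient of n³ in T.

1

Write T(n) = an^4 + bn³ + cn² + dn + e; the 5 given values yield a linear system in the 5 coefficients.
Solving, the leading coefficient vanishes, and T(n) = n³ - n² - 2n + 2.
The coefficient of n³ is 1.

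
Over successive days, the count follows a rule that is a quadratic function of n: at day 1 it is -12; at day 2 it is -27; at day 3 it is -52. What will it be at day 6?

-187

Write the value at n as Q(n).
Write Q(n) = an² + bn + c; the 3 given values yield a linear system in the 3 coefficients.
Solving, Q(n) = -5n² - 7.
Then Q(6) = -187.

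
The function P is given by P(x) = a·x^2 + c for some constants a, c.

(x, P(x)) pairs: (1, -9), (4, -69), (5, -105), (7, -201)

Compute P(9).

-329

From P(1) = -9 and P(4) = -69: 1a + c = -9 and 16a + c = -69.
Subtracting: 15a = -60, so a = -4; then c = -9 − (-4)·1 = -5.
So P(x) = -4x² − 5, and P(9) = -329.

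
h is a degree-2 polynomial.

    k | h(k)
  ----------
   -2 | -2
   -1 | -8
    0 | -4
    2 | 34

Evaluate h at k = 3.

Write h(k) = ak² + bk + c; the 4 given values yield a linear system in the 3 coefficients.
Solving, h(k) = 5k² + 9k - 4.
Then h(3) = 68.

68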